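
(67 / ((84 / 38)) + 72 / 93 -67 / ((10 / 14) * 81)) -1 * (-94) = 21782419 / 175770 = 123.93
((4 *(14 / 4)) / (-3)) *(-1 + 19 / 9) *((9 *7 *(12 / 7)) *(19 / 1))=-10640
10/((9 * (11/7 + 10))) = 0.10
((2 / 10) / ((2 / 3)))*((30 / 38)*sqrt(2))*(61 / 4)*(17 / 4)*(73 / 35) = 681309*sqrt(2) / 21280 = 45.28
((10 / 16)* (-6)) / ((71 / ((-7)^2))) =-735 / 284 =-2.59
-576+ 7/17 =-575.59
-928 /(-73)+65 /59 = 59497 /4307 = 13.81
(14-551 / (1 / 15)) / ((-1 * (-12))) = -8251 / 12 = -687.58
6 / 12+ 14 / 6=2.83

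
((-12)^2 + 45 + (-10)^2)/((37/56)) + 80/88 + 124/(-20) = 879353/2035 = 432.11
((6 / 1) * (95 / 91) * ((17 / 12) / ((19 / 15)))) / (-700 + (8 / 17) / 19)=-0.01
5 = 5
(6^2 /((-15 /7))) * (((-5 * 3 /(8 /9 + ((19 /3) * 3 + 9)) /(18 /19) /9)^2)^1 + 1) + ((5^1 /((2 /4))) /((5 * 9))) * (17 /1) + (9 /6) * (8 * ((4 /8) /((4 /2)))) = -245417 /24336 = -10.08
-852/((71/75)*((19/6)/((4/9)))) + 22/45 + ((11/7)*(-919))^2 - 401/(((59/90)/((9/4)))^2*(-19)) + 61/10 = 1216671576661591/583345980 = 2085677.49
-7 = -7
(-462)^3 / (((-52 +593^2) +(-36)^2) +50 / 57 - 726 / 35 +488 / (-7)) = -196729200360 / 703842823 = -279.51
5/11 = 0.45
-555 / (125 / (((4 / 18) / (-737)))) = 0.00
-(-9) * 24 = 216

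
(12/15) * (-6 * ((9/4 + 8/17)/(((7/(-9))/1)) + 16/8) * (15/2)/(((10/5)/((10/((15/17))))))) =2139/7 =305.57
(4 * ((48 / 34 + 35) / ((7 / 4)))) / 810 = 4952 / 48195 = 0.10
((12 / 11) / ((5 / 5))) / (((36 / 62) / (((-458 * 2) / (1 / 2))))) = -113584 / 33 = -3441.94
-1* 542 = -542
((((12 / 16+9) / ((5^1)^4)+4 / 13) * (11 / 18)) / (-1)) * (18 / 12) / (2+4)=-115577 / 2340000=-0.05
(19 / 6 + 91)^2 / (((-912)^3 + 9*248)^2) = 319225 / 20714238625122130176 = 0.00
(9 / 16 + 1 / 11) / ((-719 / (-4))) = 115 / 31636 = 0.00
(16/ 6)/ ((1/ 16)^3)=32768/ 3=10922.67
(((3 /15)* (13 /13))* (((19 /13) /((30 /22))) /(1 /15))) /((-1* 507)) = -209 /32955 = -0.01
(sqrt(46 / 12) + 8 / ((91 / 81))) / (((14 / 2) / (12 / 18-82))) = -52704 / 637-122* sqrt(138) / 63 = -105.49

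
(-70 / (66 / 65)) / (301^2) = -325 / 427119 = -0.00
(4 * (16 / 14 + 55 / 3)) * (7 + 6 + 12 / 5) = 17996 / 15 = 1199.73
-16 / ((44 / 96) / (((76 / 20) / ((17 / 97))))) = -707712 / 935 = -756.91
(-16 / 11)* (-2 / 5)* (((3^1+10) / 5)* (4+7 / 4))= 2392 / 275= 8.70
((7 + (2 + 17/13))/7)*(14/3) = 268/39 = 6.87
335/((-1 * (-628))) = 335/628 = 0.53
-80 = -80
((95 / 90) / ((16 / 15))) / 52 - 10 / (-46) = 27145 / 114816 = 0.24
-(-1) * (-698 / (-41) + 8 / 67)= 17.14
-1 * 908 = -908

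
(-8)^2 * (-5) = -320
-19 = -19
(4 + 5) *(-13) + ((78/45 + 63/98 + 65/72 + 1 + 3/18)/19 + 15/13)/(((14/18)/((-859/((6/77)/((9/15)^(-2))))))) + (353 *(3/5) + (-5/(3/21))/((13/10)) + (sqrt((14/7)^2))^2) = -203791933343/3734640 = -54568.03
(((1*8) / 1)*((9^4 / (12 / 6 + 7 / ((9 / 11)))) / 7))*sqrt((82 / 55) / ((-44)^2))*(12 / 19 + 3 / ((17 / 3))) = 1771470*sqrt(4510) / 5198039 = 22.89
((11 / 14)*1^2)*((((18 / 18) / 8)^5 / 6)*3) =11 / 917504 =0.00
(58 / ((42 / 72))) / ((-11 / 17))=-11832 / 77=-153.66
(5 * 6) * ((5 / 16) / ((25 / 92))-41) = -1195.50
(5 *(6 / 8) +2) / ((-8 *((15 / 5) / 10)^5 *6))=-71875 / 1458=-49.30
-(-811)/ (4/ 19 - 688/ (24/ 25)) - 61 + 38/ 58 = -61.48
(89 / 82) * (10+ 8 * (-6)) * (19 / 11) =-32129 / 451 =-71.24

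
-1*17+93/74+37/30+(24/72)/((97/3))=-780586/53835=-14.50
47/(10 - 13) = -47/3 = -15.67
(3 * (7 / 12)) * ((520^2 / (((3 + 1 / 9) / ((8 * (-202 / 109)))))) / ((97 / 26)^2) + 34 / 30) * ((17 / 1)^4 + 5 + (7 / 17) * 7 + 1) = -1179703166847799574 / 87174385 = -13532681266.95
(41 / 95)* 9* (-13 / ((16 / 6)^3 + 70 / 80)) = -1036152 / 407075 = -2.55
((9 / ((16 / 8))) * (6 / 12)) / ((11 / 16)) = 36 / 11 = 3.27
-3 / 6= -1 / 2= -0.50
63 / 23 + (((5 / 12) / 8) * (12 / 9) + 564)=938635 / 1656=566.81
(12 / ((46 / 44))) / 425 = 264 / 9775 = 0.03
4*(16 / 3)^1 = 64 / 3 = 21.33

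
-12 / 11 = -1.09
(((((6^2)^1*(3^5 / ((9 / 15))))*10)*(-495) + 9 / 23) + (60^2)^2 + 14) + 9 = -59210976.61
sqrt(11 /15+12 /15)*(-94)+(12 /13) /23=12 /299 - 94*sqrt(345) /15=-116.36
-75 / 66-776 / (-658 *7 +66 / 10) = -489565 / 505934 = -0.97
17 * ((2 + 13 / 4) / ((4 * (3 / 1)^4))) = 119 / 432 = 0.28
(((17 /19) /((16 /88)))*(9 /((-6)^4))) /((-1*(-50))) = 187 /273600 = 0.00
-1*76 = -76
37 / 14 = 2.64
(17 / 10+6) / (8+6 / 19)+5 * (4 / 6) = 20189 / 4740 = 4.26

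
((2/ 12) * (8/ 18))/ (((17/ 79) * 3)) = 158/ 1377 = 0.11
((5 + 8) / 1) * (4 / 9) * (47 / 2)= 1222 / 9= 135.78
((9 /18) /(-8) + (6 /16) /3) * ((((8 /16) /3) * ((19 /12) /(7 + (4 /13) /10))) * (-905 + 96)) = -999115 /526464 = -1.90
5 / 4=1.25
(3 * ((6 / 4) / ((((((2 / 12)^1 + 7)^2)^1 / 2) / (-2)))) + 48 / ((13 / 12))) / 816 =44025 / 817258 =0.05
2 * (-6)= -12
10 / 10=1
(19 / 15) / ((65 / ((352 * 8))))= 54.88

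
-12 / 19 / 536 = -3 / 2546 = -0.00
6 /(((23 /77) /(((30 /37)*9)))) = 124740 /851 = 146.58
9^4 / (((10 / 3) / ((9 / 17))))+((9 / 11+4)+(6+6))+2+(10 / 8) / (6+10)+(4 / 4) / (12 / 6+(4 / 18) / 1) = 63513427 / 59840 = 1061.39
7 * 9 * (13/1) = 819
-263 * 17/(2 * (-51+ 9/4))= 8942/195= 45.86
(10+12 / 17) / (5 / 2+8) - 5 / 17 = 37 / 51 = 0.73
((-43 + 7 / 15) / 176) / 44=-29 / 5280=-0.01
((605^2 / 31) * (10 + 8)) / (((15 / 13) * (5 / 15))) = 552579.68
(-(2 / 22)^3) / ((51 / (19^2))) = -0.01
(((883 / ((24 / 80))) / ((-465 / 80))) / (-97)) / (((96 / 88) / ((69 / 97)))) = 8935960 / 2625111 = 3.40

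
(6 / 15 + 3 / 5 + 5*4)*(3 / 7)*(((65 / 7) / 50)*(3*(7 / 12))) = 117 / 40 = 2.92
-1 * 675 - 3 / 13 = -8778 / 13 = -675.23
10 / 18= 5 / 9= 0.56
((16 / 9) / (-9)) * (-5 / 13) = 80 / 1053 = 0.08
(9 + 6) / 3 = 5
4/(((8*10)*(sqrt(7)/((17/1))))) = 17*sqrt(7)/140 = 0.32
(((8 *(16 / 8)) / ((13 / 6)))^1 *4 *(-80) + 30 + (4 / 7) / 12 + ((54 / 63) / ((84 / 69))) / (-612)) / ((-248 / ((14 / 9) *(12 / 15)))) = 606345283 / 51793560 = 11.71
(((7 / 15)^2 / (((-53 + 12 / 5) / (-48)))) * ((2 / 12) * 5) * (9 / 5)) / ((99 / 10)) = 784 / 25047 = 0.03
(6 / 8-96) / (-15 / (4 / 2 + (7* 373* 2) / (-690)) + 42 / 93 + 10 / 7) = -52940839 / 2542324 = -20.82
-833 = -833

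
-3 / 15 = -1 / 5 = -0.20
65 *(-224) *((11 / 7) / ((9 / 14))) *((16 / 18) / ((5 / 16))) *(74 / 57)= -606814208 / 4617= -131430.41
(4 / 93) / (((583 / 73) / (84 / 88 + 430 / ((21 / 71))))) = 98126746 / 12524589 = 7.83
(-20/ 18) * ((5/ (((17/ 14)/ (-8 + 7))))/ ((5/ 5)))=700/ 153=4.58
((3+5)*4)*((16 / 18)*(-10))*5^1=-12800 / 9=-1422.22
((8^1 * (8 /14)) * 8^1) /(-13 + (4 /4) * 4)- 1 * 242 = -15502 /63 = -246.06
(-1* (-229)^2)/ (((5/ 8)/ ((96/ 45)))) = -13424896/ 75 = -178998.61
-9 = -9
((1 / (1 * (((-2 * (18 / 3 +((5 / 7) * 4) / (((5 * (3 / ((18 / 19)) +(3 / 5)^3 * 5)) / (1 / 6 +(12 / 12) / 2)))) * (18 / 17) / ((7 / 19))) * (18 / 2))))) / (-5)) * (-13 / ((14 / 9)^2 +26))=-6898073 / 23753233040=-0.00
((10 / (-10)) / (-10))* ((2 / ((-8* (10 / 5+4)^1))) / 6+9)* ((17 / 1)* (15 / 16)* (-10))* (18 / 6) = -429.98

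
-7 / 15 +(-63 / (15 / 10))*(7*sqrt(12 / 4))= -294*sqrt(3)- 7 / 15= -509.69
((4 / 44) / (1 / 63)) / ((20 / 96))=1512 / 55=27.49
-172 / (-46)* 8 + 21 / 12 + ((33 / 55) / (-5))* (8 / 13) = 944517 / 29900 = 31.59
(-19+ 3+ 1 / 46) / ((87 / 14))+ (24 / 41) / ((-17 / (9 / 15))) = -6024799 / 2324495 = -2.59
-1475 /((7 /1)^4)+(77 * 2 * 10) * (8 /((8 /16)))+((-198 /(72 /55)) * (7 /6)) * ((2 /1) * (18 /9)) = 344786755 /14406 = 23933.55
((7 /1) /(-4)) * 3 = -21 /4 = -5.25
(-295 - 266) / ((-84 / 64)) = 2992 / 7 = 427.43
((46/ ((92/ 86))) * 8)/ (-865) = -344/ 865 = -0.40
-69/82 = -0.84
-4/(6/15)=-10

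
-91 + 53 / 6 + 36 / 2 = -64.17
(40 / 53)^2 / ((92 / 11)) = 4400 / 64607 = 0.07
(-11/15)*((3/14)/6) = -11/420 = -0.03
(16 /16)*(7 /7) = 1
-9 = -9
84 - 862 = -778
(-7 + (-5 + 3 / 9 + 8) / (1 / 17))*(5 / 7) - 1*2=33.48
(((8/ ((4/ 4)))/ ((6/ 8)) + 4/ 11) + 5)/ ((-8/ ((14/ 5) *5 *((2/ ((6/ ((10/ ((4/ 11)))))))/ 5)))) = -3703/ 72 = -51.43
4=4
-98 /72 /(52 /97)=-4753 /1872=-2.54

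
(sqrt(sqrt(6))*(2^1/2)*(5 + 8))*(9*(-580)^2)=39358800*6^(1/4)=61599850.97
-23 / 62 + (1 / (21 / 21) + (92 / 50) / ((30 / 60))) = 6679 / 1550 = 4.31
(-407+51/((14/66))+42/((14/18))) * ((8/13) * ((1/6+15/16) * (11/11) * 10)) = -208820/273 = -764.91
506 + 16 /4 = 510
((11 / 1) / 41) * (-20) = -220 / 41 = -5.37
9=9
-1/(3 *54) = -1/162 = -0.01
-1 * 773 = -773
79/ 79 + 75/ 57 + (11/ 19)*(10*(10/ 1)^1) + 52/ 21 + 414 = 190198/ 399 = 476.69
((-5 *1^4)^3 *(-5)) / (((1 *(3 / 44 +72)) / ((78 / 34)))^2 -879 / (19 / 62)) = -3885310000 / 11696059373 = -0.33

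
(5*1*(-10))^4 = 6250000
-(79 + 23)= -102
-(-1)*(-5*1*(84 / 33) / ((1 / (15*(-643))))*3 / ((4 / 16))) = 16203600 / 11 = 1473054.55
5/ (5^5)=1/ 625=0.00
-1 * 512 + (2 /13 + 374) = -1792 /13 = -137.85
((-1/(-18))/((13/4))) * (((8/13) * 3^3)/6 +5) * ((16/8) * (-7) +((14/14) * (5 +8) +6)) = 1010/1521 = 0.66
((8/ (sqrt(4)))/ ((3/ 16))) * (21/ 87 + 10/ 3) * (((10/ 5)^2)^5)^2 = 20870856704/ 261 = 79964968.21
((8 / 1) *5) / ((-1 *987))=-40 / 987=-0.04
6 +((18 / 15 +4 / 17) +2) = 802 / 85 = 9.44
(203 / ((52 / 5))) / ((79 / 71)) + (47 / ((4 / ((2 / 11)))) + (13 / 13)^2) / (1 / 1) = 20.68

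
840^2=705600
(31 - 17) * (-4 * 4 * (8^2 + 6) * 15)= -235200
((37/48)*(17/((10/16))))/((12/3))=629/120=5.24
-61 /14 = -4.36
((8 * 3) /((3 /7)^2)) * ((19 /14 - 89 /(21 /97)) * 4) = -1927408 /9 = -214156.44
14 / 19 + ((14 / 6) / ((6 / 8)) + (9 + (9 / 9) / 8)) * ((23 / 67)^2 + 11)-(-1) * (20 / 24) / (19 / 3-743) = 30937347161 / 226191732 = 136.77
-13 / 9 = -1.44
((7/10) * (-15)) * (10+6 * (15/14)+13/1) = -309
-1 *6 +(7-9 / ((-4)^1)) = 13 / 4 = 3.25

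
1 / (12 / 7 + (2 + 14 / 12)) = 0.20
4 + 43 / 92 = 4.47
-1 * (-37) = 37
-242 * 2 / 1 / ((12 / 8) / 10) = -9680 / 3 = -3226.67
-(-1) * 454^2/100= 51529/25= 2061.16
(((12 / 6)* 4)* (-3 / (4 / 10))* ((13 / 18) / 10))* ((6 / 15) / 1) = -26 / 15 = -1.73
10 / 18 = 0.56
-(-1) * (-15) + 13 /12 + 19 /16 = -611 /48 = -12.73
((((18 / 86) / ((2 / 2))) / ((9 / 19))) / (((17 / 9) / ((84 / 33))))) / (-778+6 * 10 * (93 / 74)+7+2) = -177156 / 206356183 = -0.00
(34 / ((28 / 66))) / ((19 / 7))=29.53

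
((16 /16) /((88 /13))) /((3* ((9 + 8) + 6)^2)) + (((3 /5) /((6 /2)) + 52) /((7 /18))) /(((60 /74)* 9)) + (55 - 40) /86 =18.57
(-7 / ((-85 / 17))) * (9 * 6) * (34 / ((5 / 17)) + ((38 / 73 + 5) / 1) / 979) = 15615157698 / 1786675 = 8739.79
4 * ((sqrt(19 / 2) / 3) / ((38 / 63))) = 21 * sqrt(38) / 19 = 6.81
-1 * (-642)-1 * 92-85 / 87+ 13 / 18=286967 / 522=549.75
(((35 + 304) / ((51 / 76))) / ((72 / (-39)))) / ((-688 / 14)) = 195377 / 35088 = 5.57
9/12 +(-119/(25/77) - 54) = -41977/100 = -419.77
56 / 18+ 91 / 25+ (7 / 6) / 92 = 280021 / 41400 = 6.76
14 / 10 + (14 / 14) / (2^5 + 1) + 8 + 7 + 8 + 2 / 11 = 4061 / 165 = 24.61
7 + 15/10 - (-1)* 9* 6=125/2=62.50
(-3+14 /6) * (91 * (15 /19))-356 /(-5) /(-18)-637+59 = -538522 /855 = -629.85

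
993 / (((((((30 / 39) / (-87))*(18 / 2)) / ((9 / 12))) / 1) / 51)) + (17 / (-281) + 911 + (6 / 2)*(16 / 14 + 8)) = -37480941637 / 78680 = -476371.91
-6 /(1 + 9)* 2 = -6 /5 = -1.20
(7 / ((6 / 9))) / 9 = 7 / 6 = 1.17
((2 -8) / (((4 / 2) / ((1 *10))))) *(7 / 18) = -35 / 3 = -11.67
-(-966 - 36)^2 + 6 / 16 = -8032029 / 8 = -1004003.62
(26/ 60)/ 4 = 13/ 120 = 0.11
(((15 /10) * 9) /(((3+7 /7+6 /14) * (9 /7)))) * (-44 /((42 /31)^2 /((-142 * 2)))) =48422 /3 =16140.67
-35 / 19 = -1.84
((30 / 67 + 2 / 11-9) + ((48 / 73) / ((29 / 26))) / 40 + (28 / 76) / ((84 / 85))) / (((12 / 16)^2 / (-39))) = 738339174508 / 1333995795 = 553.48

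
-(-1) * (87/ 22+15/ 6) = 71/ 11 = 6.45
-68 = -68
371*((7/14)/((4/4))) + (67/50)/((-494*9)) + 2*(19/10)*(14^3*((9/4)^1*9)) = 46980059423/222300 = 211336.30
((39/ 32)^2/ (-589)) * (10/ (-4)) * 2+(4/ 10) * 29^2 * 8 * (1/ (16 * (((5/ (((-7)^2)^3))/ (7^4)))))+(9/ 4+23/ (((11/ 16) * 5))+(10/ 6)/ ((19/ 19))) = 4728306140178786637/ 497587200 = 9502467386.98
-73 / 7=-10.43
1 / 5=0.20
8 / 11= 0.73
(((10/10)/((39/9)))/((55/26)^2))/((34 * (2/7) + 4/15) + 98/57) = 31122/7060955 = 0.00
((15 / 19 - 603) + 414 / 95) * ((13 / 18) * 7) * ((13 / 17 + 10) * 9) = -472911894 / 1615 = -292824.70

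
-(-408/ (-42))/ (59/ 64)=-4352/ 413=-10.54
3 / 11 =0.27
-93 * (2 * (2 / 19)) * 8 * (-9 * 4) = 107136 / 19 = 5638.74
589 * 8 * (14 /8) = 8246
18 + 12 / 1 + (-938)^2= 879874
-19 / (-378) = 19 / 378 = 0.05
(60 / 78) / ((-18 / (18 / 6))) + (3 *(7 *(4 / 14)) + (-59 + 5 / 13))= -2057 / 39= -52.74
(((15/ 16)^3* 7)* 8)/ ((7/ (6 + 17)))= 77625/ 512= 151.61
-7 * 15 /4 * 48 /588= -15 /7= -2.14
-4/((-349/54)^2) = -11664/121801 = -0.10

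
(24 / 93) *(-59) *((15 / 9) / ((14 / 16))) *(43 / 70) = -17.82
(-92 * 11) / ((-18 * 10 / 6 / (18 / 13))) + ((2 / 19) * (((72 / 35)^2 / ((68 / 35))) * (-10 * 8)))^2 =127315640316 / 332287865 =383.15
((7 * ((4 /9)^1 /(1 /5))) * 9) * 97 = 13580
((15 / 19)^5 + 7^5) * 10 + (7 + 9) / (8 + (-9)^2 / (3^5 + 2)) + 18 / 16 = 168076.11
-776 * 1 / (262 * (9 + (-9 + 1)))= -388 / 131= -2.96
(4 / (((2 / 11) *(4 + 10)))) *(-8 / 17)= -88 / 119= -0.74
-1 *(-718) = 718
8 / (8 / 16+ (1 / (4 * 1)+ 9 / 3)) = 32 / 15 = 2.13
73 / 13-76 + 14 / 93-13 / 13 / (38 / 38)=-86122 / 1209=-71.23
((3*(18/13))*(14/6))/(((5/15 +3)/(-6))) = -1134/65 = -17.45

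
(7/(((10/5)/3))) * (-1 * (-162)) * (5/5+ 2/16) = 15309/8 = 1913.62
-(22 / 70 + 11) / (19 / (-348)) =137808 / 665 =207.23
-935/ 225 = -187/ 45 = -4.16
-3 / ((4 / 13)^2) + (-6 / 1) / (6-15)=-1489 / 48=-31.02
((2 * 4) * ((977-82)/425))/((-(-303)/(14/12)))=0.06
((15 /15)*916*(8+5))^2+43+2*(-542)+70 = 141799493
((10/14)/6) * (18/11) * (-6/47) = -0.02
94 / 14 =47 / 7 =6.71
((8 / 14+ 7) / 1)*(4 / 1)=30.29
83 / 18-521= -9295 / 18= -516.39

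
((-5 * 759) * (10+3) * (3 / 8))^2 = 21905480025 / 64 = 342273125.39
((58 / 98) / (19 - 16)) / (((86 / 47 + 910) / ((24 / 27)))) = 1363 / 7087311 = 0.00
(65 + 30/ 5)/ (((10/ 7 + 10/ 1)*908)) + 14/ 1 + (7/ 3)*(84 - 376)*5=-739328429/ 217920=-3392.66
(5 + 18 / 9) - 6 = 1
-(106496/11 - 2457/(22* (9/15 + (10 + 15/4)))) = -4362826/451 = -9673.67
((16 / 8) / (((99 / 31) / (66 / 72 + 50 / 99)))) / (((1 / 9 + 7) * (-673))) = -17453 / 93810816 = -0.00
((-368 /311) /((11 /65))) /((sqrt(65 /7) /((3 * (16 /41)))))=-17664 * sqrt(455) /140261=-2.69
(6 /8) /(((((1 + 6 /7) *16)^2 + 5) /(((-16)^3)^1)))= -3.46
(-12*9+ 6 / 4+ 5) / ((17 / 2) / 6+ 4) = -1218 / 65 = -18.74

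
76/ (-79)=-76/ 79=-0.96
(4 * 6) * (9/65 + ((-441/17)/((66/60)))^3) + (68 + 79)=-133731254207487/425048195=-314626.10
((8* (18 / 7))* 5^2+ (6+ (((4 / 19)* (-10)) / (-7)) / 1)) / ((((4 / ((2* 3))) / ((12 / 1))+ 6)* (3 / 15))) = 6231420 / 14497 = 429.84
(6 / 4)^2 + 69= 285 / 4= 71.25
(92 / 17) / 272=23 / 1156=0.02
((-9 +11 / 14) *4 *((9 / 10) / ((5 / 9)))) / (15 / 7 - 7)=1863 / 170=10.96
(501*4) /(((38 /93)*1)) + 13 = 93433 /19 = 4917.53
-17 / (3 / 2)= -34 / 3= -11.33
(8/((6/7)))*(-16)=-448/3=-149.33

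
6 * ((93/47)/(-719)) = -558/33793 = -0.02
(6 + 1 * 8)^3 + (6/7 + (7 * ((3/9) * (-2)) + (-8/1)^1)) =57376/21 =2732.19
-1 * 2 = -2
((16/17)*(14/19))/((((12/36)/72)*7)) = 6912/323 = 21.40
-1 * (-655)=655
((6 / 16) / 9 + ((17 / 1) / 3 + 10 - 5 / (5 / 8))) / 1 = 185 / 24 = 7.71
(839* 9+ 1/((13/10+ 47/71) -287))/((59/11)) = 1407.81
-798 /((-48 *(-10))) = -133 /80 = -1.66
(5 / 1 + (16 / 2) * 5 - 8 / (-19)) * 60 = 51780 / 19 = 2725.26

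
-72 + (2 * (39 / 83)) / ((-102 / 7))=-101683 / 1411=-72.06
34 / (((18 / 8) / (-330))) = -14960 / 3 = -4986.67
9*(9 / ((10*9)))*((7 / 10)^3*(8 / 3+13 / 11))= 130683 / 110000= 1.19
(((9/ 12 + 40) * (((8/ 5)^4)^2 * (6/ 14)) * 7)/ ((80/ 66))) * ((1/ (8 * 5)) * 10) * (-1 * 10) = -4230217728/ 390625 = -10829.36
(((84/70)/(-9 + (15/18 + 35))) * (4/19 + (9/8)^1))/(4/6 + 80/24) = 261/17480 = 0.01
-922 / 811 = -1.14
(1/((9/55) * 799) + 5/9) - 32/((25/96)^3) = -22613898798/12484375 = -1811.38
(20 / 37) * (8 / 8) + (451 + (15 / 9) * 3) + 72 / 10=85792 / 185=463.74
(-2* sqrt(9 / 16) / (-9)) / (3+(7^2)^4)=1 / 34588824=0.00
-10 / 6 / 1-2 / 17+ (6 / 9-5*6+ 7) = -410 / 17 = -24.12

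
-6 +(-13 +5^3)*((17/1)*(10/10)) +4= 1902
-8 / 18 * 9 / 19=-4 / 19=-0.21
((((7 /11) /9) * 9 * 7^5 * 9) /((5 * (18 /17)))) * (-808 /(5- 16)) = 1335559.23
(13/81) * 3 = 13/27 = 0.48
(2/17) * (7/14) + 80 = 80.06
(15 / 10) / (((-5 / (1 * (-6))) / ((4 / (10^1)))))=18 / 25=0.72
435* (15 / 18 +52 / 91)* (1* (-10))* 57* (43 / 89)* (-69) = 7234065225 / 623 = 11611661.68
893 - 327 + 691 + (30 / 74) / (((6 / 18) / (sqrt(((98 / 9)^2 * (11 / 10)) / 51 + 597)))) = sqrt(3157883535) / 1887 + 1257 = 1286.78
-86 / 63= -1.37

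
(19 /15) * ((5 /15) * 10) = 38 /9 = 4.22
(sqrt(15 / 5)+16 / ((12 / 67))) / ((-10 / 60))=-536 - 6 * sqrt(3)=-546.39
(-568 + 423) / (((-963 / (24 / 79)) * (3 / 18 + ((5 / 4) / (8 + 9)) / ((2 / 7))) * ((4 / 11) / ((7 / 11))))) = 276080 / 1462369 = 0.19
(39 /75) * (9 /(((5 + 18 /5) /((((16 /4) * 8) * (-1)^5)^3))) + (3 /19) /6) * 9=-160486.87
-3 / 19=-0.16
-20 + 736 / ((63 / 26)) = 17876 / 63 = 283.75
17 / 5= 3.40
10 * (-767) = -7670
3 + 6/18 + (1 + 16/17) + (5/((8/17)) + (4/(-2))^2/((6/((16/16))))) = 2253/136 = 16.57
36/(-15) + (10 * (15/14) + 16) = 851/35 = 24.31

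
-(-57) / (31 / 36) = 2052 / 31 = 66.19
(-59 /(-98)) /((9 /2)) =59 /441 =0.13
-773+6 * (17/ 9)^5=-12375245/ 19683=-628.73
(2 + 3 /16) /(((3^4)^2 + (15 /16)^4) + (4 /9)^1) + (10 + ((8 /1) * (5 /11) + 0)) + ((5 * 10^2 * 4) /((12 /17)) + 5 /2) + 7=729703836808231 /255456500178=2856.47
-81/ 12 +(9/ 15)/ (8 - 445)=-59007/ 8740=-6.75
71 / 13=5.46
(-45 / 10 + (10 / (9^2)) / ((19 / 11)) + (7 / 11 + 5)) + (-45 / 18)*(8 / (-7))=963425 / 237006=4.06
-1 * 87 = -87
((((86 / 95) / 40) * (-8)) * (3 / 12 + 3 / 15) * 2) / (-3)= 129 / 2375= 0.05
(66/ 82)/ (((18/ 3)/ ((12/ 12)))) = 11/ 82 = 0.13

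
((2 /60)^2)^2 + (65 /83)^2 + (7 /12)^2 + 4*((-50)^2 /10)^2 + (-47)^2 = 703677119923757 /2790045000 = 252209.95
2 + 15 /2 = 19 /2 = 9.50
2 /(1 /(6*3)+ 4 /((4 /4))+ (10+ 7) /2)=18 /113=0.16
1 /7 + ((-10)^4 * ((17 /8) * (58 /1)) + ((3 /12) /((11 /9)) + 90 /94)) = 17841688889 /14476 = 1232501.30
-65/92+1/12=-0.62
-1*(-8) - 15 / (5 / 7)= -13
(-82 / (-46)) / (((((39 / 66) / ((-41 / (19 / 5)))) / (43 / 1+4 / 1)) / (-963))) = 8369211510 / 5681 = 1473193.37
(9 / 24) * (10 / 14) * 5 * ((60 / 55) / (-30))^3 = -3 / 46585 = -0.00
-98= -98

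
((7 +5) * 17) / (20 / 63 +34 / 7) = 6426 / 163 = 39.42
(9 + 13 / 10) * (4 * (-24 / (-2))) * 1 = 2472 / 5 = 494.40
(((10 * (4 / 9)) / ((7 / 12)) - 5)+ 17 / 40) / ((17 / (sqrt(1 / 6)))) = 2557 * sqrt(6) / 85680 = 0.07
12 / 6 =2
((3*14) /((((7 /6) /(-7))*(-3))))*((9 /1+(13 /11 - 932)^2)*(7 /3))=20548289160 /121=169820571.57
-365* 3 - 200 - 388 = -1683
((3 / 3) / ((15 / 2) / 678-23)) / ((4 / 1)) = -0.01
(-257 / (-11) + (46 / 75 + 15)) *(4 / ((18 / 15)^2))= 32156 / 297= 108.27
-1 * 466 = -466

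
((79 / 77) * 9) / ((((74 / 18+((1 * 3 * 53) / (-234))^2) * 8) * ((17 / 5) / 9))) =48664395 / 72835378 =0.67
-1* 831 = -831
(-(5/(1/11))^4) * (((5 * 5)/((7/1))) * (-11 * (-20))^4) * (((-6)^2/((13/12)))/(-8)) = 28938448935000000000/91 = 318004933351648351.65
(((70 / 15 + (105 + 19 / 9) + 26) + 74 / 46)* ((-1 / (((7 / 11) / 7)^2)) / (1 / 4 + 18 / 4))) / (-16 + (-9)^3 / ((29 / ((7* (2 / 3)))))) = 202490354 / 7602489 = 26.63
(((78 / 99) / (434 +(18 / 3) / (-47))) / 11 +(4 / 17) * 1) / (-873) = -14814979 / 54928737468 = -0.00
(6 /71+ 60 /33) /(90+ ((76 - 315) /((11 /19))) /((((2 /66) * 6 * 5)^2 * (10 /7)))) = -1486000 /202792117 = -0.01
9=9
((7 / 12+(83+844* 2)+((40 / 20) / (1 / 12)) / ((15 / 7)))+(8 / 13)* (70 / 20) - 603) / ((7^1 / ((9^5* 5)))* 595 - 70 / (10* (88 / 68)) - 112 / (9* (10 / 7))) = -199605716343 / 2382239314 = -83.79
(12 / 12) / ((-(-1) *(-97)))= -1 / 97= -0.01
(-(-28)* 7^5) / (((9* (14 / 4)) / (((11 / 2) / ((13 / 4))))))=25282.32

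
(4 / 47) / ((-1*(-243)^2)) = -4 / 2775303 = -0.00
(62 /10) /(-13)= -31 /65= -0.48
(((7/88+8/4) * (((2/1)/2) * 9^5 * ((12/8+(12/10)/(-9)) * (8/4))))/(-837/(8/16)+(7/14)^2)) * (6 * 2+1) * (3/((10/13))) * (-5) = 5759580411/113300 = 50834.78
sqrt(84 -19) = sqrt(65) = 8.06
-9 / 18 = -1 / 2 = -0.50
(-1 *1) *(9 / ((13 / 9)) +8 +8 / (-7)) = -1191 / 91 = -13.09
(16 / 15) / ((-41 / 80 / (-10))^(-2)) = 1681 / 600000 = 0.00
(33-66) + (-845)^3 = -603351158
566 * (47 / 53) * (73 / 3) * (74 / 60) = 35926001 / 2385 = 15063.31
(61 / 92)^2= 3721 / 8464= 0.44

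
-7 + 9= 2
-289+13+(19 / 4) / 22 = -24269 / 88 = -275.78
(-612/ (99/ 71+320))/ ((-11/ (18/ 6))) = 130356/ 251009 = 0.52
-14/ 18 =-7/ 9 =-0.78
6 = 6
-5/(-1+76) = -1/15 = -0.07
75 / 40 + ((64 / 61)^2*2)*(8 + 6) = 973319 / 29768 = 32.70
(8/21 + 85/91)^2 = 128881/74529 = 1.73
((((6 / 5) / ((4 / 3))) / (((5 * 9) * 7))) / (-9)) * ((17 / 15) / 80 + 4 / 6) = -817 / 3780000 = -0.00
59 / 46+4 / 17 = 1187 / 782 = 1.52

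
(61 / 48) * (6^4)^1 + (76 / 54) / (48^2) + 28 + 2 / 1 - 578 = 34183315 / 31104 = 1099.00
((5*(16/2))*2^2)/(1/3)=480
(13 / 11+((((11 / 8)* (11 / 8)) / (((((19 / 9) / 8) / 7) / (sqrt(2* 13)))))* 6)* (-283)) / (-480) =-13 / 5280+2157309* sqrt(26) / 12160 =904.62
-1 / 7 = -0.14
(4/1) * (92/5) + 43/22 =8311/110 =75.55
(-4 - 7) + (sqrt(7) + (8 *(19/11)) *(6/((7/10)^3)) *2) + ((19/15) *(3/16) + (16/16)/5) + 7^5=17282.52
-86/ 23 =-3.74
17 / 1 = 17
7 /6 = 1.17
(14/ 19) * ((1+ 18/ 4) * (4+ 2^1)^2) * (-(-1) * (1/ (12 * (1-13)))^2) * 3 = 77/ 3648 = 0.02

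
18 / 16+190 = 1529 / 8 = 191.12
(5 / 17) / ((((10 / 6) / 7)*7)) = 3 / 17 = 0.18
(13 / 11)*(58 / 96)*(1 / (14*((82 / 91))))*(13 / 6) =63713 / 519552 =0.12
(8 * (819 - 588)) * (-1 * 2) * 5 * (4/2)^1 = -36960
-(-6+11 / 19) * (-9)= -927 / 19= -48.79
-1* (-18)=18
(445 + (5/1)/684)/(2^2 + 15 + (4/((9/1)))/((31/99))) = 9435935/432972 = 21.79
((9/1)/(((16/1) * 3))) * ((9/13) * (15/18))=45/416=0.11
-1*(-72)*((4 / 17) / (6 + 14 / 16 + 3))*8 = 13.72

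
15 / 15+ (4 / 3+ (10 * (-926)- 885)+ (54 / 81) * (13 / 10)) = -50709 / 5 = -10141.80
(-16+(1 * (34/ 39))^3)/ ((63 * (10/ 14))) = -181960/ 533871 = -0.34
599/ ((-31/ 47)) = -28153/ 31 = -908.16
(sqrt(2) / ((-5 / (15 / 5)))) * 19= -57 * sqrt(2) / 5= -16.12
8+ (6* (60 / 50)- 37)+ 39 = 86 / 5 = 17.20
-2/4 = -1/2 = -0.50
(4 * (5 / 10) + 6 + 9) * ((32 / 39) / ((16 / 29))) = 986 / 39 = 25.28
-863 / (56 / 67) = -57821 / 56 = -1032.52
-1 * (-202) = 202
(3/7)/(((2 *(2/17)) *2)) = 51/56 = 0.91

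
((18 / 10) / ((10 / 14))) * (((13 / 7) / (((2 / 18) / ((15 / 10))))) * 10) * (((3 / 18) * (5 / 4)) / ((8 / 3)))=3159 / 64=49.36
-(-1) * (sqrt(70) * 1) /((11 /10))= 10 * sqrt(70) /11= 7.61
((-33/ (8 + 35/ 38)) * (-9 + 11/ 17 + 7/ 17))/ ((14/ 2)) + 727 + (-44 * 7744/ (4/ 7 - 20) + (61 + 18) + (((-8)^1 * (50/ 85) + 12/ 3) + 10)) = 14520682/ 791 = 18357.37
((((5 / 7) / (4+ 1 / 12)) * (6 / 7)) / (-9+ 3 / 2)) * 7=-0.14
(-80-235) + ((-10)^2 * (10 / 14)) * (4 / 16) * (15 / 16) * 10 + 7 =-140.59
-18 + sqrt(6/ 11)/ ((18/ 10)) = -18 + 5 * sqrt(66)/ 99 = -17.59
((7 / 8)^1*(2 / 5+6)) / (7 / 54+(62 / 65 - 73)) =-2808 / 36061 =-0.08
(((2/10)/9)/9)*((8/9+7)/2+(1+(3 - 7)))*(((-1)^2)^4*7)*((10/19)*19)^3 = 11900/729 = 16.32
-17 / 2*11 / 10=-187 / 20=-9.35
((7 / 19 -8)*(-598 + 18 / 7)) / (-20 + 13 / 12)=-7252320 / 30191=-240.21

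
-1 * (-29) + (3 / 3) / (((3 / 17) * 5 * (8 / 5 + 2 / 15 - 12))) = 4449 / 154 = 28.89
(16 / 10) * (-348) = -2784 / 5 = -556.80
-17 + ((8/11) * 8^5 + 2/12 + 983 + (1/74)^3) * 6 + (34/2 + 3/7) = 2322805562279/15601124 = 148887.06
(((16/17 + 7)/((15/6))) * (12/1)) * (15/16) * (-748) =-26730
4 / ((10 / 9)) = 18 / 5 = 3.60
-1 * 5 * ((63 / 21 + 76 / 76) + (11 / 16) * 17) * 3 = -3765 / 16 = -235.31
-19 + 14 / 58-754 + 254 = -15044 / 29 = -518.76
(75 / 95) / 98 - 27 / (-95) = 2721 / 9310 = 0.29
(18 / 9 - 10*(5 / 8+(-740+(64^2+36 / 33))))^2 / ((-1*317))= -3556124.00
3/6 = 1/2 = 0.50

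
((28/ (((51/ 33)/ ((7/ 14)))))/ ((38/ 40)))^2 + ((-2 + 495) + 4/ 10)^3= 1566436599886227/ 13041125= 120115143.43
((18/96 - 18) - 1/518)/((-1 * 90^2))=0.00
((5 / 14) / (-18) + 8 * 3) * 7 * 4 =6043 / 9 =671.44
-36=-36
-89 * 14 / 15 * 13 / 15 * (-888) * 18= 28767648 / 25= 1150705.92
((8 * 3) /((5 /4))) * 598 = 57408 /5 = 11481.60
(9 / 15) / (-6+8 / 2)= -3 / 10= -0.30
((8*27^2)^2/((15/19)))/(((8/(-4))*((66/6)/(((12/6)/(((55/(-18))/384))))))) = 1488919117824/3025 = 492204667.05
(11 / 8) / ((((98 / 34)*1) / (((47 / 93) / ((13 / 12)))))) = 8789 / 39494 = 0.22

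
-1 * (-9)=9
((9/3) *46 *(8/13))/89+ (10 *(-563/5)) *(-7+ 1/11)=99023576/12727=7780.59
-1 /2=-0.50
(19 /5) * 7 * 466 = 61978 /5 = 12395.60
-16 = -16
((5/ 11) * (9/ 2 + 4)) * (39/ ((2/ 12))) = 9945/ 11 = 904.09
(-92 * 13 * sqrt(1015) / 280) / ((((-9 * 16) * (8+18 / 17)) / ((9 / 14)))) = 5083 * sqrt(1015) / 2414720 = 0.07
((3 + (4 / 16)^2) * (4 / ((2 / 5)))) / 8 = 245 / 64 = 3.83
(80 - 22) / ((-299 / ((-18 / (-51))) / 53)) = -18444 / 5083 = -3.63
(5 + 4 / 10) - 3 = 12 / 5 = 2.40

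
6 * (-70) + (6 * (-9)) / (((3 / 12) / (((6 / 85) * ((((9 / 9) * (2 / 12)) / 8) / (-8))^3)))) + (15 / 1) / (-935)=-51473940447 / 122552320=-420.02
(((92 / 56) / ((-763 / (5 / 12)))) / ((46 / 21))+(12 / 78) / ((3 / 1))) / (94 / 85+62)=2058785 / 2553864768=0.00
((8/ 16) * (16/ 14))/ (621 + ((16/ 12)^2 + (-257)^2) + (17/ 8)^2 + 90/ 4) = 2304/ 268929535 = 0.00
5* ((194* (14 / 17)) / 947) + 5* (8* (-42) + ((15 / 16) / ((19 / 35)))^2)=-2476071265465 / 1487805184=-1664.24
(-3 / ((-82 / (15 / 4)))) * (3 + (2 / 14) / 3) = 120 / 287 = 0.42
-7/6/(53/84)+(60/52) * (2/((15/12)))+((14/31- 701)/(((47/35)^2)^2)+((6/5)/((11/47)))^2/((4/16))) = -34770286647580691/315280947098975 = -110.28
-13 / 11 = -1.18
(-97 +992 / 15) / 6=-463 / 90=-5.14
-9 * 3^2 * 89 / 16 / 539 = -0.84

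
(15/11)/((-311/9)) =-135/3421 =-0.04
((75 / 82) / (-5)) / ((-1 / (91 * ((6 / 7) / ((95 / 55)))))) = 6435 / 779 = 8.26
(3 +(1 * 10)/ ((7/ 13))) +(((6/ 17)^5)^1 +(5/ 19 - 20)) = 347479316/ 188840981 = 1.84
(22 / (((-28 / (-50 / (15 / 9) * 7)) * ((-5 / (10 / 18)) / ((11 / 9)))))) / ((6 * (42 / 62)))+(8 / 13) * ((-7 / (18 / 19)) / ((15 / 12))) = -2023459 / 221130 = -9.15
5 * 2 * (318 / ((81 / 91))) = 96460 / 27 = 3572.59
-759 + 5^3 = -634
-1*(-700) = 700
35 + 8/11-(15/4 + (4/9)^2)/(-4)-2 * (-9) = 780005/14256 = 54.71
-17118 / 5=-3423.60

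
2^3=8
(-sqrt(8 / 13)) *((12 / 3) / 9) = -8 *sqrt(26) / 117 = -0.35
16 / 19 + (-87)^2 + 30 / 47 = 6760439 / 893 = 7570.48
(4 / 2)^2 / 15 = 4 / 15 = 0.27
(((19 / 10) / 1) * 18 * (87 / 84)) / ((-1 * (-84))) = 1653 / 3920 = 0.42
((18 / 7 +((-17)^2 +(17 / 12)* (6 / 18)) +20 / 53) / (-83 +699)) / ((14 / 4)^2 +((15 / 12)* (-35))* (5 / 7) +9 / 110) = -19527875 / 778227408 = -0.03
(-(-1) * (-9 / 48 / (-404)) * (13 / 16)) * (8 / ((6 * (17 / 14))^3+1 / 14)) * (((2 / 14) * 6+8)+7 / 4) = 567567 / 6860915456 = 0.00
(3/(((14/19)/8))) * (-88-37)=-28500/7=-4071.43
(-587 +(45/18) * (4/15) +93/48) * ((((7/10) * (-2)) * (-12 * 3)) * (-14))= 4123497/10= 412349.70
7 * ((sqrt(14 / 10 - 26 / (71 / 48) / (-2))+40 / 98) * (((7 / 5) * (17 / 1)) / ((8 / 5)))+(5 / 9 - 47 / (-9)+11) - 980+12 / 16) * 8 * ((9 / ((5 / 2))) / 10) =-482026 / 25+7497 * sqrt(1284035) / 8875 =-18323.83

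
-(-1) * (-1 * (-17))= 17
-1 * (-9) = 9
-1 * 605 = -605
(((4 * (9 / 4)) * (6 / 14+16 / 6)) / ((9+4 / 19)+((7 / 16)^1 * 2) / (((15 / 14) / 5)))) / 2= 22230 / 21217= 1.05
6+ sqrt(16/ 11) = 4*sqrt(11)/ 11+ 6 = 7.21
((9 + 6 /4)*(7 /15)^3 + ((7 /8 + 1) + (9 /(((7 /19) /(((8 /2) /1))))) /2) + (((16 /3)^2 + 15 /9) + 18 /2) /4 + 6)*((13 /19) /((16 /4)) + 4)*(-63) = -1349580901 /76000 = -17757.64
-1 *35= -35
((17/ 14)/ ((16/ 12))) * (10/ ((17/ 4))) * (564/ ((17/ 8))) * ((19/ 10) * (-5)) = -642960/ 119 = -5403.03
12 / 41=0.29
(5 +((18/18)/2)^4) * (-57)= -4617/16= -288.56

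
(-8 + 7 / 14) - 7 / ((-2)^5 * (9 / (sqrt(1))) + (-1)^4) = -613 / 82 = -7.48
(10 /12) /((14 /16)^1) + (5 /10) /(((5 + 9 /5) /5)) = 1885 /1428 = 1.32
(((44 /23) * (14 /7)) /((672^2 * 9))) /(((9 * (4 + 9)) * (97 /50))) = 275 /66305034432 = 0.00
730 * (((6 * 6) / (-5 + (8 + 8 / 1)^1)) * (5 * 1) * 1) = 131400 / 11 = 11945.45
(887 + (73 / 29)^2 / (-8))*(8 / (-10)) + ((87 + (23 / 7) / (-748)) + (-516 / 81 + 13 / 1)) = -365801375867 / 594469260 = -615.34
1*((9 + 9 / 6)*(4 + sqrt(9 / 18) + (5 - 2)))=21*sqrt(2) / 4 + 147 / 2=80.92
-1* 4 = -4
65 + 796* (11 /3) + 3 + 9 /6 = 2988.17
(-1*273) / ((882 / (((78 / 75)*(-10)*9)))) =28.97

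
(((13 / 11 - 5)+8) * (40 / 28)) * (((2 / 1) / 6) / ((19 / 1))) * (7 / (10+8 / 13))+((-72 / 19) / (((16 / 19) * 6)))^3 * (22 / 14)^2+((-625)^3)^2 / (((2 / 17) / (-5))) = -14942865371704101568237547 / 5898816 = -2533197402954101563.47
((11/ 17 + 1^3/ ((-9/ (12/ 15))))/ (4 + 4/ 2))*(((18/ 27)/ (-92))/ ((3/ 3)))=-0.00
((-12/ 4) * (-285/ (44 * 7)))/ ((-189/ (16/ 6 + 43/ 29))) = -34295/ 562716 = -0.06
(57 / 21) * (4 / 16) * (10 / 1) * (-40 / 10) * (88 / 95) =-25.14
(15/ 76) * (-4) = -15/ 19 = -0.79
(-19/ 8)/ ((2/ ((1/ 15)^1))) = -19/ 240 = -0.08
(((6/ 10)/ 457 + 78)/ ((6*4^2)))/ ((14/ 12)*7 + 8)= 178233/ 3546320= 0.05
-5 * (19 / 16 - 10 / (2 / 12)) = 4705 / 16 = 294.06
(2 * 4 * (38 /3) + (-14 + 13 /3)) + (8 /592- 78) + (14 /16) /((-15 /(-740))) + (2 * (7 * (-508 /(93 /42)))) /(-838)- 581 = -750186985 /1441779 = -520.32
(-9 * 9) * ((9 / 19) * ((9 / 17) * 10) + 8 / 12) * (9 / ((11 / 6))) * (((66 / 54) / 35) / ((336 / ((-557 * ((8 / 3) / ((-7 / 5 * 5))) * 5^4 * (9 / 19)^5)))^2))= -3905.29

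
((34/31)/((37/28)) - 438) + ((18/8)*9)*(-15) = -3399341/4588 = -740.92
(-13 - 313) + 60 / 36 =-973 / 3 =-324.33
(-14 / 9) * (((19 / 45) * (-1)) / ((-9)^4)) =266 / 2657205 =0.00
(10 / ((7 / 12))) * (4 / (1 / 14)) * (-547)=-525120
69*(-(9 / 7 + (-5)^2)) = -12696 / 7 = -1813.71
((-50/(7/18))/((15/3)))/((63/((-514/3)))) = 10280/147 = 69.93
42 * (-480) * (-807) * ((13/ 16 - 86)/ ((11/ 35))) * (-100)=4850739810000/ 11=440976346363.64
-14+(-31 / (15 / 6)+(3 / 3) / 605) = -15971 / 605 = -26.40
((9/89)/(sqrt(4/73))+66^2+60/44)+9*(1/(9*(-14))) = 9*sqrt(73)/178+671023/154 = 4357.72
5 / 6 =0.83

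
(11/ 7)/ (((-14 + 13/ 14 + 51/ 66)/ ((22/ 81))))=-2662/ 76707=-0.03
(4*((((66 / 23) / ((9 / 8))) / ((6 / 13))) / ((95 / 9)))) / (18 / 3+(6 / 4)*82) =4576 / 281865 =0.02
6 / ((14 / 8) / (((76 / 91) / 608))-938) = 1 / 56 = 0.02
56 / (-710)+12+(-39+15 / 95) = -181582 / 6745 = -26.92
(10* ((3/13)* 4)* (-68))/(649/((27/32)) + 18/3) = -0.81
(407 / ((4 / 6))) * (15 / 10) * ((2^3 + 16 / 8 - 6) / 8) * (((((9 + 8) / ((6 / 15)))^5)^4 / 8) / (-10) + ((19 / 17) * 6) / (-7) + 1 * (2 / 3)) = -33790326642293108364053548261587366033699669 / 15971909632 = -2115609681048632943082604000000000.00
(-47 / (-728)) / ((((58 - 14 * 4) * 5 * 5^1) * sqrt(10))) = 47 * sqrt(10) / 364000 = 0.00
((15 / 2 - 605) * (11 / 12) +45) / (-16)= 12065 / 384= 31.42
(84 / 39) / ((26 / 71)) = 994 / 169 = 5.88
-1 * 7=-7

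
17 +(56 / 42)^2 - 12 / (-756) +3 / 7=173 / 9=19.22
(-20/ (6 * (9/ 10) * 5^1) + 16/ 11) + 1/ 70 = 15137/ 20790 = 0.73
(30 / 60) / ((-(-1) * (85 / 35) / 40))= 140 / 17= 8.24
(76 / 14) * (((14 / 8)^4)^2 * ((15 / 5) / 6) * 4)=15647317 / 16384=955.04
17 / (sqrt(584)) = 17*sqrt(146) / 292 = 0.70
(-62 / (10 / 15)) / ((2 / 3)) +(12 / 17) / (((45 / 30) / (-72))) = -5895 / 34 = -173.38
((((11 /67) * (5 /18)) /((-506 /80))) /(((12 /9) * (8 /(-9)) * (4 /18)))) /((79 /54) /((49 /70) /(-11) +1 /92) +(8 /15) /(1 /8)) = -24330375 /20848078048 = -0.00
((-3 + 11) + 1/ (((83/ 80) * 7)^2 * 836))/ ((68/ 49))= 141100898/ 24476617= 5.76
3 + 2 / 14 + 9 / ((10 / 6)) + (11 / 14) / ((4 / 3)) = 2557 / 280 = 9.13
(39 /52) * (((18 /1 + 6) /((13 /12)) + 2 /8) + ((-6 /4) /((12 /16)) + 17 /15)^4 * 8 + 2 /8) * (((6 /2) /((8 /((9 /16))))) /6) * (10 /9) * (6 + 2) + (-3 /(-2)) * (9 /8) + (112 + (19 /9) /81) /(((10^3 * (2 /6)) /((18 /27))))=1255340423 /151632000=8.28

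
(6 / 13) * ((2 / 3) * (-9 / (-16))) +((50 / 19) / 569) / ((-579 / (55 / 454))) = 12788227967 / 73887952476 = 0.17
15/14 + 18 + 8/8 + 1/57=16031/798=20.09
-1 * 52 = -52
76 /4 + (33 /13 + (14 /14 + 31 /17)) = 5384 /221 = 24.36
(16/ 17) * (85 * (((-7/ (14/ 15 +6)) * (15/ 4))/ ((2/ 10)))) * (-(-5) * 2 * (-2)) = 30288.46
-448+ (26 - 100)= -522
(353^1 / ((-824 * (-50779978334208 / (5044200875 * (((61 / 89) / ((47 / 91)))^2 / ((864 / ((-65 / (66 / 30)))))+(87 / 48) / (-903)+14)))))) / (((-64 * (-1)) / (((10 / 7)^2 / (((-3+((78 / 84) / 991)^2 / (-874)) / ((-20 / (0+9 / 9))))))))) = 9520282117055912304902105086104078125 / 75505120931050016363073123435808070565888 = 0.00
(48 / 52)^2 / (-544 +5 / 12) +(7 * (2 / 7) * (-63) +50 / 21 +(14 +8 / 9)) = -7551459814 / 69450381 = -108.73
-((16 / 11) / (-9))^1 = 16 / 99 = 0.16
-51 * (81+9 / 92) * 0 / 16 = 0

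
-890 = -890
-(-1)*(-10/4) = -5/2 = -2.50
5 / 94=0.05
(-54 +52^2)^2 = 7022500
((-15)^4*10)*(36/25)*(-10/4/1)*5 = -9112500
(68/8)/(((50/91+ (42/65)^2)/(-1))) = -502775/57196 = -8.79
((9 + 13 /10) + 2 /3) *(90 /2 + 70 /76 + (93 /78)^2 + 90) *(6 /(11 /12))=1741096623 /176605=9858.71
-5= -5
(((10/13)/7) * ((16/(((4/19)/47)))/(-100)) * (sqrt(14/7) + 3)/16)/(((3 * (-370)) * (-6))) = -893/8080800-893 * sqrt(2)/24242400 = -0.00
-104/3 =-34.67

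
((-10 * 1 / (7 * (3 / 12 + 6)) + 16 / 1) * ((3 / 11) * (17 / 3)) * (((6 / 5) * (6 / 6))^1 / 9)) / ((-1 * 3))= -6256 / 5775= -1.08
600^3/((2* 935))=21600000/187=115508.02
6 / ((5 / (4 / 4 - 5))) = -24 / 5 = -4.80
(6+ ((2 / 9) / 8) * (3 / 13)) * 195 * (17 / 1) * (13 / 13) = 79645 / 4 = 19911.25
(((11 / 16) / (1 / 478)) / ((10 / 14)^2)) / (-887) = -128821 / 177400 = -0.73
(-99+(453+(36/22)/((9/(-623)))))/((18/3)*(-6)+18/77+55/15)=-55608/7415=-7.50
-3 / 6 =-1 / 2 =-0.50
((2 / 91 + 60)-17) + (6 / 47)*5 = 43.66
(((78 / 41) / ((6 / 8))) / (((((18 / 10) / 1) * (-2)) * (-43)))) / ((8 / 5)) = 325 / 31734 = 0.01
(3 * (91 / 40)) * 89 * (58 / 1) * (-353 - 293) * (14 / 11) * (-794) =1264945214442 / 55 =22999003898.95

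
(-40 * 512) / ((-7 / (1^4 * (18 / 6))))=61440 / 7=8777.14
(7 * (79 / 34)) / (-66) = -553 / 2244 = -0.25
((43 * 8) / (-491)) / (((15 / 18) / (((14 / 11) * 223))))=-6443808 / 27005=-238.62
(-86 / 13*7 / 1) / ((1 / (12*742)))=-412323.69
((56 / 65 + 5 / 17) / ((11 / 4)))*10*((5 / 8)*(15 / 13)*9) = 861975 / 31603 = 27.28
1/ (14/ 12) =6/ 7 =0.86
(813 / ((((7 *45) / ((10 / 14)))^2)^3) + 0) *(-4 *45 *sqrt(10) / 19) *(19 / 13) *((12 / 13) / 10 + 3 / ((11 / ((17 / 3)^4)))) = -5886821348 *sqrt(10) / 13674483343667765619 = -0.00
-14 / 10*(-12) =84 / 5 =16.80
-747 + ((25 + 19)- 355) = -1058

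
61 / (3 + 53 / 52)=3172 / 209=15.18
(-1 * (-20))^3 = 8000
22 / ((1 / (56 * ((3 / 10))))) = 369.60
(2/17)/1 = 2/17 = 0.12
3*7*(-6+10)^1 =84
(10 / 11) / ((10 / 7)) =7 / 11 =0.64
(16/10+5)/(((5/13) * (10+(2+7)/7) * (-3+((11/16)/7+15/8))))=-336336/227125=-1.48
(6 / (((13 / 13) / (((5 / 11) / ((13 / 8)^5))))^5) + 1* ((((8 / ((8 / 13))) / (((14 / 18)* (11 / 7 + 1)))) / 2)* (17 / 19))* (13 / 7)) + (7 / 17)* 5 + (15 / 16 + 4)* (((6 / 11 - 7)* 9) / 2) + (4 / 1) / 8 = -11137444225205741824141043616467762511881 / 82223843574945848866616082061129360736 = -135.45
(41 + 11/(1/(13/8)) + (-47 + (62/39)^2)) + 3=17.40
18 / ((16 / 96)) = 108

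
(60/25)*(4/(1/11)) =528/5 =105.60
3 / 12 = 1 / 4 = 0.25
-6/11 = -0.55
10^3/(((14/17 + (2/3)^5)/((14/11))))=28917000/21703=1332.40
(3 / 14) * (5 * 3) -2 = 1.21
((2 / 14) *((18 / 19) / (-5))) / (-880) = 9 / 292600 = 0.00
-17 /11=-1.55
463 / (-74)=-463 / 74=-6.26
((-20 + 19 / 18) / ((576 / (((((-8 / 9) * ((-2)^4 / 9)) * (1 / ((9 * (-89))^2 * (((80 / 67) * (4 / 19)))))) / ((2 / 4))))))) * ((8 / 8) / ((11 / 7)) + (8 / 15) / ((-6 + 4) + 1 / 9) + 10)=127347101 / 19083266863200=0.00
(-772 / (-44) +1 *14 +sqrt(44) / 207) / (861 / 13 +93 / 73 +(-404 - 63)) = -329303 / 4170331 - 1898 *sqrt(11) / 78478047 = -0.08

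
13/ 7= 1.86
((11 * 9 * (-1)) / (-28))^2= 9801 / 784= 12.50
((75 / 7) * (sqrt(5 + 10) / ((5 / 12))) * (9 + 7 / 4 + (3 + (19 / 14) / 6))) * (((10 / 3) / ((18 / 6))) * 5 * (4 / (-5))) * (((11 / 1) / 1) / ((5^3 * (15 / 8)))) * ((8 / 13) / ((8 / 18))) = -1652992 * sqrt(15) / 15925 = -402.01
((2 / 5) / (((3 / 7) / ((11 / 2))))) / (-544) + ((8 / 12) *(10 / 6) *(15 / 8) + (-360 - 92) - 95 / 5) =-1275479 / 2720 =-468.93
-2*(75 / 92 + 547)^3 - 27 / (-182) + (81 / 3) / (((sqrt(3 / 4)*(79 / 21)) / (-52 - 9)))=-11649496368822965 / 35430304 - 23058*sqrt(3) / 79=-328800855.91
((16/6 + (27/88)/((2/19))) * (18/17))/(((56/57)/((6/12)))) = 71991/23936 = 3.01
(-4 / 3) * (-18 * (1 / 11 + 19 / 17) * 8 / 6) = 7232 / 187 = 38.67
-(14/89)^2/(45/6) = -392/118815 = -0.00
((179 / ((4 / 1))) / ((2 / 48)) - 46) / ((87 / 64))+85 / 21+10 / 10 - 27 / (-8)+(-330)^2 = 534286187 / 4872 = 109664.65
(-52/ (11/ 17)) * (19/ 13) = -1292/ 11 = -117.45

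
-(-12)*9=108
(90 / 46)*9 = 405 / 23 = 17.61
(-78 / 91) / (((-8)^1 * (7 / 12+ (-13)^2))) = 9 / 14245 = 0.00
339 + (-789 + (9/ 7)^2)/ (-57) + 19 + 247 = 618.81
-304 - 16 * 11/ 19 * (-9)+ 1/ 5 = -220.43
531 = 531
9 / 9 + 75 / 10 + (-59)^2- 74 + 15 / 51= 116137 / 34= 3415.79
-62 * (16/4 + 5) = -558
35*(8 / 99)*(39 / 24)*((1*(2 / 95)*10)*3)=1820 / 627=2.90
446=446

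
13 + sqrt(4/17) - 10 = 2 * sqrt(17)/17 + 3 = 3.49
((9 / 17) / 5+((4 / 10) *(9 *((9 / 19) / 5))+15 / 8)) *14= 1049979 / 32300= 32.51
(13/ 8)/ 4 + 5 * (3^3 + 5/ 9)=39797/ 288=138.18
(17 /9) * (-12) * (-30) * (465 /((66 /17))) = 895900 /11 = 81445.45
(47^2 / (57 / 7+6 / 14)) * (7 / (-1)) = -108241 / 60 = -1804.02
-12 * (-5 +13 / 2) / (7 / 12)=-216 / 7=-30.86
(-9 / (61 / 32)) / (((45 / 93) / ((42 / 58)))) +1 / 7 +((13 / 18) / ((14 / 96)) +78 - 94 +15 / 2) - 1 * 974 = -365720927 / 371490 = -984.47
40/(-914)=-20/457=-0.04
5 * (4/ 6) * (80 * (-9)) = -2400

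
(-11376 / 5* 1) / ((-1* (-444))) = -948 / 185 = -5.12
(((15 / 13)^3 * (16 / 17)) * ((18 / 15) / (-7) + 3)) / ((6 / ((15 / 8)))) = 334125 / 261443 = 1.28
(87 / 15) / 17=29 / 85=0.34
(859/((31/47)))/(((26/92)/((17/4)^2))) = 268359331/3224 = 83238.01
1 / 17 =0.06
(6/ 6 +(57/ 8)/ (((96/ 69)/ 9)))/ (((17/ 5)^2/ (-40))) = -1506875/ 9248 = -162.94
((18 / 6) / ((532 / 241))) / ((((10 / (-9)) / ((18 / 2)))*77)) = -58563 / 409640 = -0.14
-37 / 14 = -2.64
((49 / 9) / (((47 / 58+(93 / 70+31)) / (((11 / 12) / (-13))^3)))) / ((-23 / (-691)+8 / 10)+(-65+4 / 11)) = 2515827816425 / 2786782145508301824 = 0.00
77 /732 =0.11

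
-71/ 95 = -0.75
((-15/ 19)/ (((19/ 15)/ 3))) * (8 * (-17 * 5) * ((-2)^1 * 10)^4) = 73440000000/ 361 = 203434903.05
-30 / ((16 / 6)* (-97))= 45 / 388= 0.12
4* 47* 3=564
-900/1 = -900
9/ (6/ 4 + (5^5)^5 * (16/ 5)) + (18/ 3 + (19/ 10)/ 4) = 494003295898437501497/ 76293945312500000120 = 6.48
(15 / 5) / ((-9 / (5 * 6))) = -10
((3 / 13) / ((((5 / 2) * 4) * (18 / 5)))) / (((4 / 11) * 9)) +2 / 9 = 1259 / 5616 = 0.22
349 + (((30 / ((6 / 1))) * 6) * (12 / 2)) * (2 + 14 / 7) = 1069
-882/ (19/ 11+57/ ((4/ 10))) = -19404/ 3173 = -6.12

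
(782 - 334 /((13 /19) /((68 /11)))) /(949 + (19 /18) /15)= -86319540 /36643607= -2.36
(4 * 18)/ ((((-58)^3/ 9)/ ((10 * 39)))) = -1.30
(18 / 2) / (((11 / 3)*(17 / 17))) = 27 / 11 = 2.45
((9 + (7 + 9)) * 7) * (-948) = -165900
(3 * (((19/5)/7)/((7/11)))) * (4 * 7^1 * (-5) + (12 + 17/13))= -1032669/3185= -324.23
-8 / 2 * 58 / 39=-232 / 39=-5.95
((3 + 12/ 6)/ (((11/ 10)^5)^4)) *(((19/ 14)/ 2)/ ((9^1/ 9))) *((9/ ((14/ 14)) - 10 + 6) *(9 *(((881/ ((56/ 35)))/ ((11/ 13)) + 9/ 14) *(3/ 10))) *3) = 4824416320312500000000000000/ 362612247268649844959339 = 13304.61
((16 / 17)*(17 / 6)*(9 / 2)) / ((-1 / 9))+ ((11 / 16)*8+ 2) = -201 / 2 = -100.50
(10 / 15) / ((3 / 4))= 8 / 9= 0.89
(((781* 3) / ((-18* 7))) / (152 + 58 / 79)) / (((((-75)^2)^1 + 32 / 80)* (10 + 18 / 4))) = -28045 / 18789332058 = -0.00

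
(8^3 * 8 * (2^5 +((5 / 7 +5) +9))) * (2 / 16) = 167424 / 7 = 23917.71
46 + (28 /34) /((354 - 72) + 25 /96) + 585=41524409 /65807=631.00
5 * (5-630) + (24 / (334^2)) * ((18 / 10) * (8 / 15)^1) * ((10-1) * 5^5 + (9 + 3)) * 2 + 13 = -3100.38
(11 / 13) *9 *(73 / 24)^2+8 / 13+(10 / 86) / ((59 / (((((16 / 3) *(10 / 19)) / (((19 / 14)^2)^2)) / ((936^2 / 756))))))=43459984391406701 / 611501687739072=71.07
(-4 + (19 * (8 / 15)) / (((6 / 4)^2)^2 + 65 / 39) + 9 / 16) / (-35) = 0.06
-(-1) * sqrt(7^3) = 7 * sqrt(7) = 18.52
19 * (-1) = -19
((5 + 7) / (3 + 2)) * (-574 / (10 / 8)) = -1102.08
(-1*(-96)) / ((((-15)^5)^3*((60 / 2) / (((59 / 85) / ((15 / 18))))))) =-0.00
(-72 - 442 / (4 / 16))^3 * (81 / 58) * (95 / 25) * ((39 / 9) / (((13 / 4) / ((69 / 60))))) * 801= -1177500721489920 / 29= -40603473154824.83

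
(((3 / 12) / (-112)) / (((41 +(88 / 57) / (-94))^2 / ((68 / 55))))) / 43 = -0.00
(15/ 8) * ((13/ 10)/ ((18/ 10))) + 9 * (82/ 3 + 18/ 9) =12737/ 48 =265.35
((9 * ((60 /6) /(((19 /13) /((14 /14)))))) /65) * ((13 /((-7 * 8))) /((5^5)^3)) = -117 /16235351562500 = -0.00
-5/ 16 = -0.31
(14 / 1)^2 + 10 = 206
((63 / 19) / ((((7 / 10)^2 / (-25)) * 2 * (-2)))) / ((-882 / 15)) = -9375 / 13034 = -0.72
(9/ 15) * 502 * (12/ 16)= 2259/ 10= 225.90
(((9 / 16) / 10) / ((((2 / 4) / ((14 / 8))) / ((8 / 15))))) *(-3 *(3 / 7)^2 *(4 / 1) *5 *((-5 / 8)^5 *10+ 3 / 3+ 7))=-9351207 / 1146880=-8.15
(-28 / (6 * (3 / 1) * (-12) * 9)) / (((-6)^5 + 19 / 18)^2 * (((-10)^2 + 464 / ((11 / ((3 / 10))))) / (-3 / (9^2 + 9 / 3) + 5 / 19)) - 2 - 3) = 46585 / 96839803497993558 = 0.00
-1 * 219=-219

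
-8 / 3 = -2.67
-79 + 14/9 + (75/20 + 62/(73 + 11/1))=-18385/252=-72.96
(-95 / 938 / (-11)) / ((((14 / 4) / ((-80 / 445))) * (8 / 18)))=-3420 / 3214057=-0.00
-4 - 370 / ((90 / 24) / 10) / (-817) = -6844 / 2451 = -2.79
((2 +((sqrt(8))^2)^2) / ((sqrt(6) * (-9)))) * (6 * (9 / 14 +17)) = -2717 * sqrt(6) / 21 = -316.92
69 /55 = 1.25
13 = 13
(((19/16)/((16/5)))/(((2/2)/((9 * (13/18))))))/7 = 1235/3584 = 0.34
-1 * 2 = -2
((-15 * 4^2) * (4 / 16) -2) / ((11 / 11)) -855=-917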